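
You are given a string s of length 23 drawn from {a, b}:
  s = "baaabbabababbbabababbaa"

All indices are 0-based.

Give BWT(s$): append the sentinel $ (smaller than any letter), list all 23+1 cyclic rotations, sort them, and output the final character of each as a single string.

rank  rotation                  last
    0  $baaabbabababbbabababbaa  a
    1  a$baaabbabababbbabababba  a
    2  aa$baaabbabababbbabababb  b
    3  aaabbabababbbabababbaa$b  b
    4  aabbabababbbabababbaa$ba  a
    5  abababbaa$baaabbabababbb  b
    6  abababbbabababbaa$baaabb  b
    7  ababbaa$baaabbabababbbab  b
    8  ababbbabababbaa$baaabbab  b
    9  abbaa$baaabbabababbbabab  b
   10  abbabababbbabababbaa$baa  a
   11  abbbabababbaa$baaabbabab  b
   12  baa$baaabbabababbbababab  b
   13  baaabbabababbbabababbaa$  $
   14  babababbaa$baaabbabababb  b
   15  babababbbabababbaa$baaab  b
   16  bababbaa$baaabbabababbba  a
   17  bababbbabababbaa$baaabba  a
   18  babbaa$baaabbabababbbaba  a
   19  babbbabababbaa$baaabbaba  a
   20  bbaa$baaabbabababbbababa  a
   21  bbabababbaa$baaabbababab  b
   22  bbabababbbabababbaa$baaa  a
   23  bbbabababbaa$baaabbababa  a

aabbabbbbbabb$bbaaaaabaa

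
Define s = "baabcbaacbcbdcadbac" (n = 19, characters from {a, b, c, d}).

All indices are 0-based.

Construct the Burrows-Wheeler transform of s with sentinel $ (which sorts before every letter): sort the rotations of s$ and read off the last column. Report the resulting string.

rank  rotation              last
    0  $baabcbaacbcbdcadbac  c
    1  aabcbaacbcbdcadbac$b  b
    2  aacbcbdcadbac$baabcb  b
    3  abcbaacbcbdcadbac$ba  a
    4  ac$baabcbaacbcbdcadb  b
    5  acbcbdcadbac$baabcba  a
    6  adbac$baabcbaacbcbdc  c
    7  baabcbaacbcbdcadbac$  $
    8  baacbcbdcadbac$baabc  c
    9  bac$baabcbaacbcbdcad  d
   10  bcbaacbcbdcadbac$baa  a
   11  bcbdcadbac$baabcbaac  c
   12  bdcadbac$baabcbaacbc  c
   13  c$baabcbaacbcbdcadba  a
   14  cadbac$baabcbaacbcbd  d
   15  cbaacbcbdcadbac$baab  b
   16  cbcbdcadbac$baabcbaa  a
   17  cbdcadbac$baabcbaacb  b
   18  dbac$baabcbaacbcbdca  a
   19  dcadbac$baabcbaacbcb  b

cbbabac$cdaccadbabab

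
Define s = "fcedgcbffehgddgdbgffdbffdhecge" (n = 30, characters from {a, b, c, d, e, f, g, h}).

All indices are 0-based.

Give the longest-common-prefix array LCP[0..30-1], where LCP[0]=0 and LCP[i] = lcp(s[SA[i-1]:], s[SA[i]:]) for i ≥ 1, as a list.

[0, 3, 1, 0, 1, 1, 0, 2, 1, 1, 2, 1, 0, 1, 1, 1, 0, 1, 2, 1, 1, 3, 2, 0, 1, 2, 1, 1, 0, 1]

sorted suffixes:
  #0 SA[0]=21  'bffdhecge'
  #1 SA[1]=6  'bffehgddgdbgffdbffdhecge'
  #2 SA[2]=16  'bgffdbffdhecge'
  #3 SA[3]=5  'cbffehgddgdbgffdbffdhecge'
  #4 SA[4]=1  'cedgcbffehgddgdbgffdbffdhecge'
  #5 SA[5]=27  'cge'
  #6 SA[6]=20  'dbffdhecge'
  #7 SA[7]=15  'dbgffdbffdhecge'
  #8 SA[8]=12  'ddgdbgffdbffdhecge'
  #9 SA[9]=3  'dgcbffehgddgdbgffdbffdhecge'
  #10 SA[10]=13  'dgdbgffdbffdhecge'
  #11 SA[11]=24  'dhecge'
  #12 SA[12]=29  'e'
  #13 SA[13]=26  'ecge'
  #14 SA[14]=2  'edgcbffehgddgdbgffdbffdhecge'
  #15 SA[15]=9  'ehgddgdbgffdbffdhecge'
  #16 SA[16]=0  'fcedgcbffehgddgdbgffdbffdhecge'
  #17 SA[17]=19  'fdbffdhecge'
  #18 SA[18]=23  'fdhecge'
  #19 SA[19]=8  'fehgddgdbgffdbffdhecge'
  #20 SA[20]=18  'ffdbffdhecge'
  #21 SA[21]=22  'ffdhecge'
  #22 SA[22]=7  'ffehgddgdbgffdbffdhecge'
  #23 SA[23]=4  'gcbffehgddgdbgffdbffdhecge'
  #24 SA[24]=14  'gdbgffdbffdhecge'
  #25 SA[25]=11  'gddgdbgffdbffdhecge'
  #26 SA[26]=28  'ge'
  #27 SA[27]=17  'gffdbffdhecge'
  #28 SA[28]=25  'hecge'
  #29 SA[29]=10  'hgddgdbgffdbffdhecge'

SA = [21, 6, 16, 5, 1, 27, 20, 15, 12, 3, 13, 24, 29, 26, 2, 9, 0, 19, 23, 8, 18, 22, 7, 4, 14, 11, 28, 17, 25, 10]
i: (SA[i-1],SA[i]) lcp shared
  1: (21,6) 3 'bff'
  2: (6,16) 1 'b'
  3: (16,5) 0 ''
  4: (5,1) 1 'c'
  5: (1,27) 1 'c'
  6: (27,20) 0 ''
  7: (20,15) 2 'db'
  8: (15,12) 1 'd'
  9: (12,3) 1 'd'
  10: (3,13) 2 'dg'
  11: (13,24) 1 'd'
  12: (24,29) 0 ''
  13: (29,26) 1 'e'
  14: (26,2) 1 'e'
  15: (2,9) 1 'e'
  16: (9,0) 0 ''
  17: (0,19) 1 'f'
  18: (19,23) 2 'fd'
  19: (23,8) 1 'f'
  20: (8,18) 1 'f'
  21: (18,22) 3 'ffd'
  22: (22,7) 2 'ff'
  23: (7,4) 0 ''
  24: (4,14) 1 'g'
  25: (14,11) 2 'gd'
  26: (11,28) 1 'g'
  27: (28,17) 1 'g'
  28: (17,25) 0 ''
  29: (25,10) 1 'h'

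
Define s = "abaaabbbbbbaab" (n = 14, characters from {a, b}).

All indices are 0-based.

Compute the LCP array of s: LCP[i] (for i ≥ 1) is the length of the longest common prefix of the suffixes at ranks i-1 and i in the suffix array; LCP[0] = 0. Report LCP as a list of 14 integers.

[0, 2, 3, 1, 2, 2, 0, 1, 3, 1, 2, 3, 4, 5]

rank→(start, suffix):
  0 → (2, 'aaabbbbbbaab')
  1 → (11, 'aab')
  2 → (3, 'aabbbbbbaab')
  3 → (12, 'ab')
  4 → (0, 'abaaabbbbbbaab')
  5 → (4, 'abbbbbbaab')
  6 → (13, 'b')
  7 → (1, 'baaabbbbbbaab')
  8 → (10, 'baab')
  9 → (9, 'bbaab')
  10 → (8, 'bbbaab')
  11 → (7, 'bbbbaab')
  12 → (6, 'bbbbbaab')
  13 → (5, 'bbbbbbaab')

SA = [2, 11, 3, 12, 0, 4, 13, 1, 10, 9, 8, 7, 6, 5]
i: (SA[i-1],SA[i]) lcp shared
  1: (2,11) 2 'aa'
  2: (11,3) 3 'aab'
  3: (3,12) 1 'a'
  4: (12,0) 2 'ab'
  5: (0,4) 2 'ab'
  6: (4,13) 0 ''
  7: (13,1) 1 'b'
  8: (1,10) 3 'baa'
  9: (10,9) 1 'b'
  10: (9,8) 2 'bb'
  11: (8,7) 3 'bbb'
  12: (7,6) 4 'bbbb'
  13: (6,5) 5 'bbbbb'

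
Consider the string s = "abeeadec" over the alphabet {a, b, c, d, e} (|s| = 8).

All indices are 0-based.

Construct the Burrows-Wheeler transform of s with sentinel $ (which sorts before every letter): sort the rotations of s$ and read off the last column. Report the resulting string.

rank  rotation   last
    0  $abeeadec  c
    1  abeeadec$  $
    2  adec$abee  e
    3  beeadec$a  a
    4  c$abeeade  e
    5  dec$abeea  a
    6  eadec$abe  e
    7  ec$abeead  d
    8  eeadec$ab  b

c$eaeaedb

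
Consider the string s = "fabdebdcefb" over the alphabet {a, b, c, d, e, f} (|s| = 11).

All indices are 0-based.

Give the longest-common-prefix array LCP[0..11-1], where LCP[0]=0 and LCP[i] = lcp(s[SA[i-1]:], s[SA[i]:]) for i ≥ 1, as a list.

[0, 0, 1, 2, 0, 0, 1, 0, 1, 0, 1]

rank | idx | suffix
   0 |   1 | abdebdcefb
   1 |  10 | b
   2 |   5 | bdcefb
   3 |   2 | bdebdcefb
   4 |   7 | cefb
   5 |   6 | dcefb
   6 |   3 | debdcefb
   7 |   4 | ebdcefb
   8 |   8 | efb
   9 |   0 | fabdebdcefb
  10 |   9 | fb

SA = [1, 10, 5, 2, 7, 6, 3, 4, 8, 0, 9]
rank  pair      lcp
   1  s[1:],s[10:]  0  ''
   2  s[10:],s[5:]  1  'b'
   3  s[5:],s[2:]  2  'bd'
   4  s[2:],s[7:]  0  ''
   5  s[7:],s[6:]  0  ''
   6  s[6:],s[3:]  1  'd'
   7  s[3:],s[4:]  0  ''
   8  s[4:],s[8:]  1  'e'
   9  s[8:],s[0:]  0  ''
  10  s[0:],s[9:]  1  'f'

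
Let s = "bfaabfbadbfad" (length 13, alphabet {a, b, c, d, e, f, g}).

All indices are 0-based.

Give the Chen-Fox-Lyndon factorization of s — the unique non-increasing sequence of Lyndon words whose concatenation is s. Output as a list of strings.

["bf", "aabfbadbfad"]

emit factor 1: 'bf' (i=0, period=2)
emit factor 2: 'aabfbadbfad' (i=2, period=11)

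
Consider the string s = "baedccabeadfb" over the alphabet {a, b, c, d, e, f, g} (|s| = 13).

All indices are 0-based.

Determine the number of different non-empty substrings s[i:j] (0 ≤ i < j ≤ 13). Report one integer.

84

rank→(start, suffix):
  0 → (6, 'abeadfb')
  1 → (9, 'adfb')
  2 → (1, 'aedccabeadfb')
  3 → (12, 'b')
  4 → (0, 'baedccabeadfb')
  5 → (7, 'beadfb')
  6 → (5, 'cabeadfb')
  7 → (4, 'ccabeadfb')
  8 → (3, 'dccabeadfb')
  9 → (10, 'dfb')
  10 → (8, 'eadfb')
  11 → (2, 'edccabeadfb')
  12 → (11, 'fb')

SA = [6, 9, 1, 12, 0, 7, 5, 4, 3, 10, 8, 2, 11]
rank  pair      lcp
   1  s[6:],s[9:]  1  'a'
   2  s[9:],s[1:]  1  'a'
   3  s[1:],s[12:]  0  ''
   4  s[12:],s[0:]  1  'b'
   5  s[0:],s[7:]  1  'b'
   6  s[7:],s[5:]  0  ''
   7  s[5:],s[4:]  1  'c'
   8  s[4:],s[3:]  0  ''
   9  s[3:],s[10:]  1  'd'
  10  s[10:],s[8:]  0  ''
  11  s[8:],s[2:]  1  'e'
  12  s[2:],s[11:]  0  ''

n(n+1)/2 = 13·14/2 = 91
Σ LCP = 0 + 1 + 1 + 0 + 1 + 1 + 0 + 1 + 0 + 1 + 0 + 1 + 0 = 7
distinct = 91 − 7 = 84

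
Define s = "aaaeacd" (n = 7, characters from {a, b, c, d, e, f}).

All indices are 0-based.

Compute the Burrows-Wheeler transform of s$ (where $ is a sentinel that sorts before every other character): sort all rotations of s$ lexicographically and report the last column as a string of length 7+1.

d$aeaaca

rank  rotation  last
    0  $aaaeacd  d
    1  aaaeacd$  $
    2  aaeacd$a  a
    3  acd$aaae  e
    4  aeacd$aa  a
    5  cd$aaaea  a
    6  d$aaaeac  c
    7  eacd$aaa  a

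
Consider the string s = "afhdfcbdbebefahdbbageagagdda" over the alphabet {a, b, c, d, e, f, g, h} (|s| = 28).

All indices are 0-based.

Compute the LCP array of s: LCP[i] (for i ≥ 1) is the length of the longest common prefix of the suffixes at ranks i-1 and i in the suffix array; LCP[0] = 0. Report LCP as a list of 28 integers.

[0, 1, 1, 2, 2, 1, 0, 1, 1, 1, 2, 0, 0, 1, 2, 1, 1, 0, 1, 1, 0, 1, 1, 0, 1, 1, 0, 2]

sorted suffixes:
  #0 SA[0]=27  'a'
  #1 SA[1]=0  'afhdfcbdbebefahdbbageagagdda'
  #2 SA[2]=21  'agagdda'
  #3 SA[3]=23  'agdda'
  #4 SA[4]=18  'ageagagdda'
  #5 SA[5]=13  'ahdbbageagagdda'
  #6 SA[6]=17  'bageagagdda'
  #7 SA[7]=16  'bbageagagdda'
  #8 SA[8]=6  'bdbebefahdbbageagagdda'
  #9 SA[9]=8  'bebefahdbbageagagdda'
  #10 SA[10]=10  'befahdbbageagagdda'
  #11 SA[11]=5  'cbdbebefahdbbageagagdda'
  #12 SA[12]=26  'da'
  #13 SA[13]=15  'dbbageagagdda'
  #14 SA[14]=7  'dbebefahdbbageagagdda'
  #15 SA[15]=25  'dda'
  #16 SA[16]=3  'dfcbdbebefahdbbageagagdda'
  #17 SA[17]=20  'eagagdda'
  #18 SA[18]=9  'ebefahdbbageagagdda'
  #19 SA[19]=11  'efahdbbageagagdda'
  #20 SA[20]=12  'fahdbbageagagdda'
  #21 SA[21]=4  'fcbdbebefahdbbageagagdda'
  #22 SA[22]=1  'fhdfcbdbebefahdbbageagagdda'
  #23 SA[23]=22  'gagdda'
  #24 SA[24]=24  'gdda'
  #25 SA[25]=19  'geagagdda'
  #26 SA[26]=14  'hdbbageagagdda'
  #27 SA[27]=2  'hdfcbdbebefahdbbageagagdda'

SA = [27, 0, 21, 23, 18, 13, 17, 16, 6, 8, 10, 5, 26, 15, 7, 25, 3, 20, 9, 11, 12, 4, 1, 22, 24, 19, 14, 2]
i: (SA[i-1],SA[i]) lcp shared
  1: (27,0) 1 'a'
  2: (0,21) 1 'a'
  3: (21,23) 2 'ag'
  4: (23,18) 2 'ag'
  5: (18,13) 1 'a'
  6: (13,17) 0 ''
  7: (17,16) 1 'b'
  8: (16,6) 1 'b'
  9: (6,8) 1 'b'
  10: (8,10) 2 'be'
  11: (10,5) 0 ''
  12: (5,26) 0 ''
  13: (26,15) 1 'd'
  14: (15,7) 2 'db'
  15: (7,25) 1 'd'
  16: (25,3) 1 'd'
  17: (3,20) 0 ''
  18: (20,9) 1 'e'
  19: (9,11) 1 'e'
  20: (11,12) 0 ''
  21: (12,4) 1 'f'
  22: (4,1) 1 'f'
  23: (1,22) 0 ''
  24: (22,24) 1 'g'
  25: (24,19) 1 'g'
  26: (19,14) 0 ''
  27: (14,2) 2 'hd'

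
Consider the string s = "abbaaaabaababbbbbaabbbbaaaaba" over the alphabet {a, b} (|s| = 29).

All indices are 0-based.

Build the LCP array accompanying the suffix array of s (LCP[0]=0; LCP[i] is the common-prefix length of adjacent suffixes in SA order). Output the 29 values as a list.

rank→(start, suffix):
  0 → (28, 'a')
  1 → (23, 'aaaaba')
  2 → (3, 'aaaabaababbbbbaabbbbaaaaba')
  3 → (24, 'aaaba')
  4 → (4, 'aaabaababbbbbaabbbbaaaaba')
  5 → (25, 'aaba')
  6 → (5, 'aabaababbbbbaabbbbaaaaba')
  7 → (8, 'aababbbbbaabbbbaaaaba')
  8 → (17, 'aabbbbaaaaba')
  9 → (26, 'aba')
  10 → (6, 'abaababbbbbaabbbbaaaaba')
  11 → (9, 'ababbbbbaabbbbaaaaba')
  12 → (0, 'abbaaaabaababbbbbaabbbbaaaaba')
  13 → (18, 'abbbbaaaaba')
  14 → (11, 'abbbbbaabbbbaaaaba')
  15 → (27, 'ba')
  16 → (22, 'baaaaba')
  17 → (2, 'baaaabaababbbbbaabbbbaaaaba')
  18 → (7, 'baababbbbbaabbbbaaaaba')
  19 → (16, 'baabbbbaaaaba')
  20 → (10, 'babbbbbaabbbbaaaaba')
  21 → (21, 'bbaaaaba')
  22 → (1, 'bbaaaabaababbbbbaabbbbaaaaba')
  23 → (15, 'bbaabbbbaaaaba')
  24 → (20, 'bbbaaaaba')
  25 → (14, 'bbbaabbbbaaaaba')
  26 → (19, 'bbbbaaaaba')
  27 → (13, 'bbbbaabbbbaaaaba')
  28 → (12, 'bbbbbaabbbbaaaaba')

SA = [28, 23, 3, 24, 4, 25, 5, 8, 17, 26, 6, 9, 0, 18, 11, 27, 22, 2, 7, 16, 10, 21, 1, 15, 20, 14, 19, 13, 12]
[i] adj suffixes → lcp
  [1] 28/23 → 1 ('a')
  [2] 23/3 → 6 ('aaaaba')
  [3] 3/24 → 3 ('aaa')
  [4] 24/4 → 5 ('aaaba')
  [5] 4/25 → 2 ('aa')
  [6] 25/5 → 4 ('aaba')
  [7] 5/8 → 4 ('aaba')
  [8] 8/17 → 3 ('aab')
  [9] 17/26 → 1 ('a')
  [10] 26/6 → 3 ('aba')
  [11] 6/9 → 3 ('aba')
  [12] 9/0 → 2 ('ab')
  [13] 0/18 → 3 ('abb')
  [14] 18/11 → 5 ('abbbb')
  [15] 11/27 → 0 ('')
  [16] 27/22 → 2 ('ba')
  [17] 22/2 → 7 ('baaaaba')
  [18] 2/7 → 3 ('baa')
  [19] 7/16 → 4 ('baab')
  [20] 16/10 → 2 ('ba')
  [21] 10/21 → 1 ('b')
  [22] 21/1 → 8 ('bbaaaaba')
  [23] 1/15 → 4 ('bbaa')
  [24] 15/20 → 2 ('bb')
  [25] 20/14 → 5 ('bbbaa')
  [26] 14/19 → 3 ('bbb')
  [27] 19/13 → 6 ('bbbbaa')
  [28] 13/12 → 4 ('bbbb')

[0, 1, 6, 3, 5, 2, 4, 4, 3, 1, 3, 3, 2, 3, 5, 0, 2, 7, 3, 4, 2, 1, 8, 4, 2, 5, 3, 6, 4]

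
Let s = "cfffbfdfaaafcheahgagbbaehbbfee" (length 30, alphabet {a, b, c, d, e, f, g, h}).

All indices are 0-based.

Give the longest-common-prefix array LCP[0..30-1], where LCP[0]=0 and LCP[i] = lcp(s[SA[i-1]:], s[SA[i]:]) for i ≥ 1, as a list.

[0, 2, 1, 1, 1, 1, 0, 1, 2, 1, 2, 0, 1, 0, 0, 1, 1, 1, 0, 1, 1, 1, 1, 1, 2, 0, 1, 0, 1, 1]

sorted suffixes:
  #0 SA[0]=8  'aaafcheahgagbbaehbbfee'
  #1 SA[1]=9  'aafcheahgagbbaehbbfee'
  #2 SA[2]=22  'aehbbfee'
  #3 SA[3]=10  'afcheahgagbbaehbbfee'
  #4 SA[4]=18  'agbbaehbbfee'
  #5 SA[5]=15  'ahgagbbaehbbfee'
  #6 SA[6]=21  'baehbbfee'
  #7 SA[7]=20  'bbaehbbfee'
  #8 SA[8]=25  'bbfee'
  #9 SA[9]=4  'bfdfaaafcheahgagbbaehbbfee'
  #10 SA[10]=26  'bfee'
  #11 SA[11]=0  'cfffbfdfaaafcheahgagbbaehbbfee'
  #12 SA[12]=12  'cheahgagbbaehbbfee'
  #13 SA[13]=6  'dfaaafcheahgagbbaehbbfee'
  #14 SA[14]=29  'e'
  #15 SA[15]=14  'eahgagbbaehbbfee'
  #16 SA[16]=28  'ee'
  #17 SA[17]=23  'ehbbfee'
  #18 SA[18]=7  'faaafcheahgagbbaehbbfee'
  #19 SA[19]=3  'fbfdfaaafcheahgagbbaehbbfee'
  #20 SA[20]=11  'fcheahgagbbaehbbfee'
  #21 SA[21]=5  'fdfaaafcheahgagbbaehbbfee'
  #22 SA[22]=27  'fee'
  #23 SA[23]=2  'ffbfdfaaafcheahgagbbaehbbfee'
  #24 SA[24]=1  'fffbfdfaaafcheahgagbbaehbbfee'
  #25 SA[25]=17  'gagbbaehbbfee'
  #26 SA[26]=19  'gbbaehbbfee'
  #27 SA[27]=24  'hbbfee'
  #28 SA[28]=13  'heahgagbbaehbbfee'
  #29 SA[29]=16  'hgagbbaehbbfee'

SA = [8, 9, 22, 10, 18, 15, 21, 20, 25, 4, 26, 0, 12, 6, 29, 14, 28, 23, 7, 3, 11, 5, 27, 2, 1, 17, 19, 24, 13, 16]
[i] adj suffixes → lcp
  [1] 8/9 → 2 ('aa')
  [2] 9/22 → 1 ('a')
  [3] 22/10 → 1 ('a')
  [4] 10/18 → 1 ('a')
  [5] 18/15 → 1 ('a')
  [6] 15/21 → 0 ('')
  [7] 21/20 → 1 ('b')
  [8] 20/25 → 2 ('bb')
  [9] 25/4 → 1 ('b')
  [10] 4/26 → 2 ('bf')
  [11] 26/0 → 0 ('')
  [12] 0/12 → 1 ('c')
  [13] 12/6 → 0 ('')
  [14] 6/29 → 0 ('')
  [15] 29/14 → 1 ('e')
  [16] 14/28 → 1 ('e')
  [17] 28/23 → 1 ('e')
  [18] 23/7 → 0 ('')
  [19] 7/3 → 1 ('f')
  [20] 3/11 → 1 ('f')
  [21] 11/5 → 1 ('f')
  [22] 5/27 → 1 ('f')
  [23] 27/2 → 1 ('f')
  [24] 2/1 → 2 ('ff')
  [25] 1/17 → 0 ('')
  [26] 17/19 → 1 ('g')
  [27] 19/24 → 0 ('')
  [28] 24/13 → 1 ('h')
  [29] 13/16 → 1 ('h')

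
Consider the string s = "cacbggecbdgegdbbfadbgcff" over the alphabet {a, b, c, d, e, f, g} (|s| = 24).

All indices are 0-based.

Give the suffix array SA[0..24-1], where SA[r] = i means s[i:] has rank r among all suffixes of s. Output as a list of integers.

[1, 17, 14, 8, 15, 19, 3, 0, 7, 2, 21, 13, 18, 9, 6, 11, 23, 16, 22, 20, 12, 5, 10, 4]

rank | idx | suffix
   0 |   1 | acbggecbdgegdbbfadbgcff
   1 |  17 | adbgcff
   2 |  14 | bbfadbgcff
   3 |   8 | bdgegdbbfadbgcff
   4 |  15 | bfadbgcff
   5 |  19 | bgcff
   6 |   3 | bggecbdgegdbbfadbgcff
   7 |   0 | cacbggecbdgegdbbfadbgcff
   8 |   7 | cbdgegdbbfadbgcff
   9 |   2 | cbggecbdgegdbbfadbgcff
  10 |  21 | cff
  11 |  13 | dbbfadbgcff
  12 |  18 | dbgcff
  13 |   9 | dgegdbbfadbgcff
  14 |   6 | ecbdgegdbbfadbgcff
  15 |  11 | egdbbfadbgcff
  16 |  23 | f
  17 |  16 | fadbgcff
  18 |  22 | ff
  19 |  20 | gcff
  20 |  12 | gdbbfadbgcff
  21 |   5 | gecbdgegdbbfadbgcff
  22 |  10 | gegdbbfadbgcff
  23 |   4 | ggecbdgegdbbfadbgcff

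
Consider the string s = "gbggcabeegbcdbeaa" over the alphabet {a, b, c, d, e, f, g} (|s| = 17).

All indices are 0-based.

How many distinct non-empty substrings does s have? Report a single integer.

140

sorted suffixes:
  #0 SA[0]=16  'a'
  #1 SA[1]=15  'aa'
  #2 SA[2]=5  'abeegbcdbeaa'
  #3 SA[3]=10  'bcdbeaa'
  #4 SA[4]=13  'beaa'
  #5 SA[5]=6  'beegbcdbeaa'
  #6 SA[6]=1  'bggcabeegbcdbeaa'
  #7 SA[7]=4  'cabeegbcdbeaa'
  #8 SA[8]=11  'cdbeaa'
  #9 SA[9]=12  'dbeaa'
  #10 SA[10]=14  'eaa'
  #11 SA[11]=7  'eegbcdbeaa'
  #12 SA[12]=8  'egbcdbeaa'
  #13 SA[13]=9  'gbcdbeaa'
  #14 SA[14]=0  'gbggcabeegbcdbeaa'
  #15 SA[15]=3  'gcabeegbcdbeaa'
  #16 SA[16]=2  'ggcabeegbcdbeaa'

SA = [16, 15, 5, 10, 13, 6, 1, 4, 11, 12, 14, 7, 8, 9, 0, 3, 2]
rank  pair      lcp
   1  s[16:],s[15:]  1  'a'
   2  s[15:],s[5:]  1  'a'
   3  s[5:],s[10:]  0  ''
   4  s[10:],s[13:]  1  'b'
   5  s[13:],s[6:]  2  'be'
   6  s[6:],s[1:]  1  'b'
   7  s[1:],s[4:]  0  ''
   8  s[4:],s[11:]  1  'c'
   9  s[11:],s[12:]  0  ''
  10  s[12:],s[14:]  0  ''
  11  s[14:],s[7:]  1  'e'
  12  s[7:],s[8:]  1  'e'
  13  s[8:],s[9:]  0  ''
  14  s[9:],s[0:]  2  'gb'
  15  s[0:],s[3:]  1  'g'
  16  s[3:],s[2:]  1  'g'

n(n+1)/2 = 17·18/2 = 153
Σ LCP = 0 + 1 + 1 + 0 + 1 + 2 + 1 + 0 + 1 + 0 + 0 + 1 + 1 + 0 + 2 + 1 + 1 = 13
distinct = 153 − 13 = 140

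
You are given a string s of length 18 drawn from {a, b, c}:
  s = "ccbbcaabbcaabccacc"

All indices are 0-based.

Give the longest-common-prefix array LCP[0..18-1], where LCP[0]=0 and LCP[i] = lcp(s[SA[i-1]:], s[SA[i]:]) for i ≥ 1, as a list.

[0, 3, 1, 2, 1, 0, 6, 1, 5, 2, 0, 1, 4, 2, 1, 1, 2, 2]

sorted suffixes:
  #0 SA[0]=5  'aabbcaabccacc'
  #1 SA[1]=10  'aabccacc'
  #2 SA[2]=6  'abbcaabccacc'
  #3 SA[3]=11  'abccacc'
  #4 SA[4]=15  'acc'
  #5 SA[5]=2  'bbcaabbcaabccacc'
  #6 SA[6]=7  'bbcaabccacc'
  #7 SA[7]=3  'bcaabbcaabccacc'
  #8 SA[8]=8  'bcaabccacc'
  #9 SA[9]=12  'bccacc'
  #10 SA[10]=17  'c'
  #11 SA[11]=4  'caabbcaabccacc'
  #12 SA[12]=9  'caabccacc'
  #13 SA[13]=14  'cacc'
  #14 SA[14]=1  'cbbcaabbcaabccacc'
  #15 SA[15]=16  'cc'
  #16 SA[16]=13  'ccacc'
  #17 SA[17]=0  'ccbbcaabbcaabccacc'

SA = [5, 10, 6, 11, 15, 2, 7, 3, 8, 12, 17, 4, 9, 14, 1, 16, 13, 0]
i: (SA[i-1],SA[i]) lcp shared
  1: (5,10) 3 'aab'
  2: (10,6) 1 'a'
  3: (6,11) 2 'ab'
  4: (11,15) 1 'a'
  5: (15,2) 0 ''
  6: (2,7) 6 'bbcaab'
  7: (7,3) 1 'b'
  8: (3,8) 5 'bcaab'
  9: (8,12) 2 'bc'
  10: (12,17) 0 ''
  11: (17,4) 1 'c'
  12: (4,9) 4 'caab'
  13: (9,14) 2 'ca'
  14: (14,1) 1 'c'
  15: (1,16) 1 'c'
  16: (16,13) 2 'cc'
  17: (13,0) 2 'cc'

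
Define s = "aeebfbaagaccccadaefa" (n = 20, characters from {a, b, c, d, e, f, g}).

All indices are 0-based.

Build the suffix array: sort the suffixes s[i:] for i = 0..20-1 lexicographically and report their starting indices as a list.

rank→(start, suffix):
  0 → (19, 'a')
  1 → (6, 'aagaccccadaefa')
  2 → (9, 'accccadaefa')
  3 → (14, 'adaefa')
  4 → (0, 'aeebfbaagaccccadaefa')
  5 → (16, 'aefa')
  6 → (7, 'agaccccadaefa')
  7 → (5, 'baagaccccadaefa')
  8 → (3, 'bfbaagaccccadaefa')
  9 → (13, 'cadaefa')
  10 → (12, 'ccadaefa')
  11 → (11, 'cccadaefa')
  12 → (10, 'ccccadaefa')
  13 → (15, 'daefa')
  14 → (2, 'ebfbaagaccccadaefa')
  15 → (1, 'eebfbaagaccccadaefa')
  16 → (17, 'efa')
  17 → (18, 'fa')
  18 → (4, 'fbaagaccccadaefa')
  19 → (8, 'gaccccadaefa')

[19, 6, 9, 14, 0, 16, 7, 5, 3, 13, 12, 11, 10, 15, 2, 1, 17, 18, 4, 8]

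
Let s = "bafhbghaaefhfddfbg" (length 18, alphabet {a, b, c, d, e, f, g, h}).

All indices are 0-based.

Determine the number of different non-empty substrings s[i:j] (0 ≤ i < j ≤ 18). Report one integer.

158

sorted suffixes:
  #0 SA[0]=7  'aaefhfddfbg'
  #1 SA[1]=8  'aefhfddfbg'
  #2 SA[2]=1  'afhbghaaefhfddfbg'
  #3 SA[3]=0  'bafhbghaaefhfddfbg'
  #4 SA[4]=16  'bg'
  #5 SA[5]=4  'bghaaefhfddfbg'
  #6 SA[6]=13  'ddfbg'
  #7 SA[7]=14  'dfbg'
  #8 SA[8]=9  'efhfddfbg'
  #9 SA[9]=15  'fbg'
  #10 SA[10]=12  'fddfbg'
  #11 SA[11]=2  'fhbghaaefhfddfbg'
  #12 SA[12]=10  'fhfddfbg'
  #13 SA[13]=17  'g'
  #14 SA[14]=5  'ghaaefhfddfbg'
  #15 SA[15]=6  'haaefhfddfbg'
  #16 SA[16]=3  'hbghaaefhfddfbg'
  #17 SA[17]=11  'hfddfbg'

SA = [7, 8, 1, 0, 16, 4, 13, 14, 9, 15, 12, 2, 10, 17, 5, 6, 3, 11]
rank  pair      lcp
   1  s[7:],s[8:]  1  'a'
   2  s[8:],s[1:]  1  'a'
   3  s[1:],s[0:]  0  ''
   4  s[0:],s[16:]  1  'b'
   5  s[16:],s[4:]  2  'bg'
   6  s[4:],s[13:]  0  ''
   7  s[13:],s[14:]  1  'd'
   8  s[14:],s[9:]  0  ''
   9  s[9:],s[15:]  0  ''
  10  s[15:],s[12:]  1  'f'
  11  s[12:],s[2:]  1  'f'
  12  s[2:],s[10:]  2  'fh'
  13  s[10:],s[17:]  0  ''
  14  s[17:],s[5:]  1  'g'
  15  s[5:],s[6:]  0  ''
  16  s[6:],s[3:]  1  'h'
  17  s[3:],s[11:]  1  'h'

n(n+1)/2 = 18·19/2 = 171
Σ LCP = 0 + 1 + 1 + 0 + 1 + 2 + 0 + 1 + 0 + 0 + 1 + 1 + 2 + 0 + 1 + 0 + 1 + 1 = 13
distinct = 171 − 13 = 158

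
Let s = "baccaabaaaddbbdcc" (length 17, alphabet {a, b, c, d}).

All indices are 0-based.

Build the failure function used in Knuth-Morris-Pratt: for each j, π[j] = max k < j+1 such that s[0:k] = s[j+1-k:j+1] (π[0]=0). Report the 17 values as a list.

π[0] = 0
j=1 s[j]='a': π[1]=0 (border '')
j=2 s[j]='c': π[2]=0 (border '')
j=3 s[j]='c': π[3]=0 (border '')
j=4 s[j]='a': π[4]=0 (border '')
j=5 s[j]='a': π[5]=0 (border '')
j=6 s[j]='b': π[6]=1 (border 'b')
j=7 s[j]='a': π[7]=2 (border 'ba')
j=8 s[j]='a': k: 2→0; π[8]=0 (border '')
j=9 s[j]='a': π[9]=0 (border '')
j=10 s[j]='d': π[10]=0 (border '')
j=11 s[j]='d': π[11]=0 (border '')
j=12 s[j]='b': π[12]=1 (border 'b')
j=13 s[j]='b': k: 1→0; π[13]=1 (border 'b')
j=14 s[j]='d': k: 1→0; π[14]=0 (border '')
j=15 s[j]='c': π[15]=0 (border '')
j=16 s[j]='c': π[16]=0 (border '')

[0, 0, 0, 0, 0, 0, 1, 2, 0, 0, 0, 0, 1, 1, 0, 0, 0]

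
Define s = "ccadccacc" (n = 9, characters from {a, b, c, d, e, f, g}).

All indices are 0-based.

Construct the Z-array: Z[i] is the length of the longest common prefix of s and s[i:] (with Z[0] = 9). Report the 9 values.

[9, 1, 0, 0, 3, 1, 0, 2, 1]

Z[0]=9
i=1: fresh scan; Z[1]=1 extend→box=[1,2)
i=2: fresh scan; Z[2]=0
i=3: fresh scan; Z[3]=0
i=4: fresh scan; Z[4]=3 extend→box=[4,7)
i=5: min(r-i=2, Z[1]=1)=1; Z[5]=1
i=6: min(r-i=1, Z[2]=0)=0; Z[6]=0
i=7: fresh scan; Z[7]=2 extend→box=[7,9)
i=8: min(r-i=1, Z[1]=1)=1; Z[8]=1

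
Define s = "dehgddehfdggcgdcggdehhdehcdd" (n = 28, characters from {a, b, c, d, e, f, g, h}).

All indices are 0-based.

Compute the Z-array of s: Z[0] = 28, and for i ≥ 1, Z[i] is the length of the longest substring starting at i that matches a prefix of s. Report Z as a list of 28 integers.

Z[0]=28
i=1: outside box; Z[1]=0
i=2: outside box; Z[2]=0
i=3: outside box; Z[3]=0
i=4: outside box; Z[4]=1 scan→box=[4,5)
i=5: outside box; Z[5]=3 scan→box=[5,8)
i=6: min(r-i=2, Z[1]=0)=0; Z[6]=0
i=7: min(r-i=1, Z[2]=0)=0; Z[7]=0
i=8: outside box; Z[8]=0
i=9: outside box; Z[9]=1 scan→box=[9,10)
i=10: outside box; Z[10]=0
i=11: outside box; Z[11]=0
i=12: outside box; Z[12]=0
i=13: outside box; Z[13]=0
i=14: outside box; Z[14]=1 scan→box=[14,15)
i=15: outside box; Z[15]=0
i=16: outside box; Z[16]=0
i=17: outside box; Z[17]=0
i=18: outside box; Z[18]=3 scan→box=[18,21)
i=19: min(r-i=2, Z[1]=0)=0; Z[19]=0
i=20: min(r-i=1, Z[2]=0)=0; Z[20]=0
i=21: outside box; Z[21]=0
i=22: outside box; Z[22]=3 scan→box=[22,25)
i=23: min(r-i=2, Z[1]=0)=0; Z[23]=0
i=24: min(r-i=1, Z[2]=0)=0; Z[24]=0
i=25: outside box; Z[25]=0
i=26: outside box; Z[26]=1 scan→box=[26,27)
i=27: outside box; Z[27]=1 scan→box=[27,28)

[28, 0, 0, 0, 1, 3, 0, 0, 0, 1, 0, 0, 0, 0, 1, 0, 0, 0, 3, 0, 0, 0, 3, 0, 0, 0, 1, 1]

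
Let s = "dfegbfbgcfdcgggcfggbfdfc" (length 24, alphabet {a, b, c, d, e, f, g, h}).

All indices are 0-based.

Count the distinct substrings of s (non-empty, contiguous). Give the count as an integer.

272

sorted suffixes:
  #0 SA[0]=4  'bfbgcfdcgggcfggbfdfc'
  #1 SA[1]=19  'bfdfc'
  #2 SA[2]=6  'bgcfdcgggcfggbfdfc'
  #3 SA[3]=23  'c'
  #4 SA[4]=8  'cfdcgggcfggbfdfc'
  #5 SA[5]=15  'cfggbfdfc'
  #6 SA[6]=11  'cgggcfggbfdfc'
  #7 SA[7]=10  'dcgggcfggbfdfc'
  #8 SA[8]=21  'dfc'
  #9 SA[9]=0  'dfegbfbgcfdcgggcfggbfdfc'
  #10 SA[10]=2  'egbfbgcfdcgggcfggbfdfc'
  #11 SA[11]=5  'fbgcfdcgggcfggbfdfc'
  #12 SA[12]=22  'fc'
  #13 SA[13]=9  'fdcgggcfggbfdfc'
  #14 SA[14]=20  'fdfc'
  #15 SA[15]=1  'fegbfbgcfdcgggcfggbfdfc'
  #16 SA[16]=16  'fggbfdfc'
  #17 SA[17]=3  'gbfbgcfdcgggcfggbfdfc'
  #18 SA[18]=18  'gbfdfc'
  #19 SA[19]=7  'gcfdcgggcfggbfdfc'
  #20 SA[20]=14  'gcfggbfdfc'
  #21 SA[21]=17  'ggbfdfc'
  #22 SA[22]=13  'ggcfggbfdfc'
  #23 SA[23]=12  'gggcfggbfdfc'

SA = [4, 19, 6, 23, 8, 15, 11, 10, 21, 0, 2, 5, 22, 9, 20, 1, 16, 3, 18, 7, 14, 17, 13, 12]
[i] adj suffixes → lcp
  [1] 4/19 → 2 ('bf')
  [2] 19/6 → 1 ('b')
  [3] 6/23 → 0 ('')
  [4] 23/8 → 1 ('c')
  [5] 8/15 → 2 ('cf')
  [6] 15/11 → 1 ('c')
  [7] 11/10 → 0 ('')
  [8] 10/21 → 1 ('d')
  [9] 21/0 → 2 ('df')
  [10] 0/2 → 0 ('')
  [11] 2/5 → 0 ('')
  [12] 5/22 → 1 ('f')
  [13] 22/9 → 1 ('f')
  [14] 9/20 → 2 ('fd')
  [15] 20/1 → 1 ('f')
  [16] 1/16 → 1 ('f')
  [17] 16/3 → 0 ('')
  [18] 3/18 → 3 ('gbf')
  [19] 18/7 → 1 ('g')
  [20] 7/14 → 3 ('gcf')
  [21] 14/17 → 1 ('g')
  [22] 17/13 → 2 ('gg')
  [23] 13/12 → 2 ('gg')

n(n+1)/2 = 24·25/2 = 300
Σ LCP = 0 + 2 + 1 + 0 + 1 + 2 + 1 + 0 + 1 + 2 + 0 + 0 + 1 + 1 + 2 + 1 + 1 + 0 + 3 + 1 + 3 + 1 + 2 + 2 = 28
distinct = 300 − 28 = 272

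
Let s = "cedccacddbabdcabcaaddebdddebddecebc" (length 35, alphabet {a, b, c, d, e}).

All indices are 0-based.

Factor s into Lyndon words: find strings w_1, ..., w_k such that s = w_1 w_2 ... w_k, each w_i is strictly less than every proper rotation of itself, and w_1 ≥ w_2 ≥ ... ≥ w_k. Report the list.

["ced", "c", "c", "acddb", "abdc", "abc", "aaddebdddebddecebc"]

emit factor 1: 'ced' (i=0, period=3)
emit factor 2: 'c' (i=3, period=1)
emit factor 3: 'c' (i=4, period=1)
emit factor 4: 'acddb' (i=5, period=5)
emit factor 5: 'abdc' (i=10, period=4)
emit factor 6: 'abc' (i=14, period=3)
emit factor 7: 'aaddebdddebddecebc' (i=17, period=18)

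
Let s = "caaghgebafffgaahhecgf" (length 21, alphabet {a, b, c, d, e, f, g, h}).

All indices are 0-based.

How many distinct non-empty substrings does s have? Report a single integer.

rank→(start, suffix):
  0 → (1, 'aaghgebafffgaahhecgf')
  1 → (13, 'aahhecgf')
  2 → (8, 'afffgaahhecgf')
  3 → (2, 'aghgebafffgaahhecgf')
  4 → (14, 'ahhecgf')
  5 → (7, 'bafffgaahhecgf')
  6 → (0, 'caaghgebafffgaahhecgf')
  7 → (18, 'cgf')
  8 → (6, 'ebafffgaahhecgf')
  9 → (17, 'ecgf')
  10 → (20, 'f')
  11 → (9, 'fffgaahhecgf')
  12 → (10, 'ffgaahhecgf')
  13 → (11, 'fgaahhecgf')
  14 → (12, 'gaahhecgf')
  15 → (5, 'gebafffgaahhecgf')
  16 → (19, 'gf')
  17 → (3, 'ghgebafffgaahhecgf')
  18 → (16, 'hecgf')
  19 → (4, 'hgebafffgaahhecgf')
  20 → (15, 'hhecgf')

SA = [1, 13, 8, 2, 14, 7, 0, 18, 6, 17, 20, 9, 10, 11, 12, 5, 19, 3, 16, 4, 15]
rank  pair      lcp
   1  s[1:],s[13:]  2  'aa'
   2  s[13:],s[8:]  1  'a'
   3  s[8:],s[2:]  1  'a'
   4  s[2:],s[14:]  1  'a'
   5  s[14:],s[7:]  0  ''
   6  s[7:],s[0:]  0  ''
   7  s[0:],s[18:]  1  'c'
   8  s[18:],s[6:]  0  ''
   9  s[6:],s[17:]  1  'e'
  10  s[17:],s[20:]  0  ''
  11  s[20:],s[9:]  1  'f'
  12  s[9:],s[10:]  2  'ff'
  13  s[10:],s[11:]  1  'f'
  14  s[11:],s[12:]  0  ''
  15  s[12:],s[5:]  1  'g'
  16  s[5:],s[19:]  1  'g'
  17  s[19:],s[3:]  1  'g'
  18  s[3:],s[16:]  0  ''
  19  s[16:],s[4:]  1  'h'
  20  s[4:],s[15:]  1  'h'

n(n+1)/2 = 21·22/2 = 231
Σ LCP = 0 + 2 + 1 + 1 + 1 + 0 + 0 + 1 + 0 + 1 + 0 + 1 + 2 + 1 + 0 + 1 + 1 + 1 + 0 + 1 + 1 = 16
distinct = 231 − 16 = 215

215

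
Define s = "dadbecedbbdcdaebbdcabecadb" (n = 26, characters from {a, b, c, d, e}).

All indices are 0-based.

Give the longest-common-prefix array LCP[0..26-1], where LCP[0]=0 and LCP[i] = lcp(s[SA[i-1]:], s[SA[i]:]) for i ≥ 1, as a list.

[0, 1, 3, 1, 0, 1, 4, 1, 3, 1, 3, 0, 2, 1, 1, 0, 2, 1, 2, 2, 1, 2, 0, 1, 2, 1]

rank | idx | suffix
   0 |  19 | abecadb
   1 |  23 | adb
   2 |   1 | adbecedbbdcdaebbdcabecadb
   3 |  13 | aebbdcabecadb
   4 |  25 | b
   5 |  15 | bbdcabecadb
   6 |   8 | bbdcdaebbdcabecadb
   7 |  16 | bdcabecadb
   8 |   9 | bdcdaebbdcabecadb
   9 |  20 | becadb
  10 |   3 | becedbbdcdaebbdcabecadb
  11 |  18 | cabecadb
  12 |  22 | cadb
  13 |  11 | cdaebbdcabecadb
  14 |   5 | cedbbdcdaebbdcabecadb
  15 |   0 | dadbecedbbdcdaebbdcabecadb
  16 |  12 | daebbdcabecadb
  17 |  24 | db
  18 |   7 | dbbdcdaebbdcabecadb
  19 |   2 | dbecedbbdcdaebbdcabecadb
  20 |  17 | dcabecadb
  21 |  10 | dcdaebbdcabecadb
  22 |  14 | ebbdcabecadb
  23 |  21 | ecadb
  24 |   4 | ecedbbdcdaebbdcabecadb
  25 |   6 | edbbdcdaebbdcabecadb

SA = [19, 23, 1, 13, 25, 15, 8, 16, 9, 20, 3, 18, 22, 11, 5, 0, 12, 24, 7, 2, 17, 10, 14, 21, 4, 6]
[i] adj suffixes → lcp
  [1] 19/23 → 1 ('a')
  [2] 23/1 → 3 ('adb')
  [3] 1/13 → 1 ('a')
  [4] 13/25 → 0 ('')
  [5] 25/15 → 1 ('b')
  [6] 15/8 → 4 ('bbdc')
  [7] 8/16 → 1 ('b')
  [8] 16/9 → 3 ('bdc')
  [9] 9/20 → 1 ('b')
  [10] 20/3 → 3 ('bec')
  [11] 3/18 → 0 ('')
  [12] 18/22 → 2 ('ca')
  [13] 22/11 → 1 ('c')
  [14] 11/5 → 1 ('c')
  [15] 5/0 → 0 ('')
  [16] 0/12 → 2 ('da')
  [17] 12/24 → 1 ('d')
  [18] 24/7 → 2 ('db')
  [19] 7/2 → 2 ('db')
  [20] 2/17 → 1 ('d')
  [21] 17/10 → 2 ('dc')
  [22] 10/14 → 0 ('')
  [23] 14/21 → 1 ('e')
  [24] 21/4 → 2 ('ec')
  [25] 4/6 → 1 ('e')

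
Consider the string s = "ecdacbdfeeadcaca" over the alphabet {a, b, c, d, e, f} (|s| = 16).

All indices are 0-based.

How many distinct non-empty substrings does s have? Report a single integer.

rank→(start, suffix):
  0 → (15, 'a')
  1 → (13, 'aca')
  2 → (3, 'acbdfeeadcaca')
  3 → (10, 'adcaca')
  4 → (5, 'bdfeeadcaca')
  5 → (14, 'ca')
  6 → (12, 'caca')
  7 → (4, 'cbdfeeadcaca')
  8 → (1, 'cdacbdfeeadcaca')
  9 → (2, 'dacbdfeeadcaca')
  10 → (11, 'dcaca')
  11 → (6, 'dfeeadcaca')
  12 → (9, 'eadcaca')
  13 → (0, 'ecdacbdfeeadcaca')
  14 → (8, 'eeadcaca')
  15 → (7, 'feeadcaca')

SA = [15, 13, 3, 10, 5, 14, 12, 4, 1, 2, 11, 6, 9, 0, 8, 7]
rank  pair      lcp
   1  s[15:],s[13:]  1  'a'
   2  s[13:],s[3:]  2  'ac'
   3  s[3:],s[10:]  1  'a'
   4  s[10:],s[5:]  0  ''
   5  s[5:],s[14:]  0  ''
   6  s[14:],s[12:]  2  'ca'
   7  s[12:],s[4:]  1  'c'
   8  s[4:],s[1:]  1  'c'
   9  s[1:],s[2:]  0  ''
  10  s[2:],s[11:]  1  'd'
  11  s[11:],s[6:]  1  'd'
  12  s[6:],s[9:]  0  ''
  13  s[9:],s[0:]  1  'e'
  14  s[0:],s[8:]  1  'e'
  15  s[8:],s[7:]  0  ''

n(n+1)/2 = 16·17/2 = 136
Σ LCP = 0 + 1 + 2 + 1 + 0 + 0 + 2 + 1 + 1 + 0 + 1 + 1 + 0 + 1 + 1 + 0 = 12
distinct = 136 − 12 = 124

124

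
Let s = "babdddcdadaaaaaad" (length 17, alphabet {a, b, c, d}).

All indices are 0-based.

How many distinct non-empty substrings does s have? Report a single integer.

127

rank→(start, suffix):
  0 → (10, 'aaaaaad')
  1 → (11, 'aaaaad')
  2 → (12, 'aaaad')
  3 → (13, 'aaad')
  4 → (14, 'aad')
  5 → (1, 'abdddcdadaaaaaad')
  6 → (15, 'ad')
  7 → (8, 'adaaaaaad')
  8 → (0, 'babdddcdadaaaaaad')
  9 → (2, 'bdddcdadaaaaaad')
  10 → (6, 'cdadaaaaaad')
  11 → (16, 'd')
  12 → (9, 'daaaaaad')
  13 → (7, 'dadaaaaaad')
  14 → (5, 'dcdadaaaaaad')
  15 → (4, 'ddcdadaaaaaad')
  16 → (3, 'dddcdadaaaaaad')

SA = [10, 11, 12, 13, 14, 1, 15, 8, 0, 2, 6, 16, 9, 7, 5, 4, 3]
rank  pair      lcp
   1  s[10:],s[11:]  5  'aaaaa'
   2  s[11:],s[12:]  4  'aaaa'
   3  s[12:],s[13:]  3  'aaa'
   4  s[13:],s[14:]  2  'aa'
   5  s[14:],s[1:]  1  'a'
   6  s[1:],s[15:]  1  'a'
   7  s[15:],s[8:]  2  'ad'
   8  s[8:],s[0:]  0  ''
   9  s[0:],s[2:]  1  'b'
  10  s[2:],s[6:]  0  ''
  11  s[6:],s[16:]  0  ''
  12  s[16:],s[9:]  1  'd'
  13  s[9:],s[7:]  2  'da'
  14  s[7:],s[5:]  1  'd'
  15  s[5:],s[4:]  1  'd'
  16  s[4:],s[3:]  2  'dd'

n(n+1)/2 = 17·18/2 = 153
Σ LCP = 0 + 5 + 4 + 3 + 2 + 1 + 1 + 2 + 0 + 1 + 0 + 0 + 1 + 2 + 1 + 1 + 2 = 26
distinct = 153 − 26 = 127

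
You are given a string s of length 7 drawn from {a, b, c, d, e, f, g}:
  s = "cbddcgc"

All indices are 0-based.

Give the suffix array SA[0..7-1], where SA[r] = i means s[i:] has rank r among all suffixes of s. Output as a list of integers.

[1, 6, 0, 4, 3, 2, 5]

rank | idx | suffix
   0 |   1 | bddcgc
   1 |   6 | c
   2 |   0 | cbddcgc
   3 |   4 | cgc
   4 |   3 | dcgc
   5 |   2 | ddcgc
   6 |   5 | gc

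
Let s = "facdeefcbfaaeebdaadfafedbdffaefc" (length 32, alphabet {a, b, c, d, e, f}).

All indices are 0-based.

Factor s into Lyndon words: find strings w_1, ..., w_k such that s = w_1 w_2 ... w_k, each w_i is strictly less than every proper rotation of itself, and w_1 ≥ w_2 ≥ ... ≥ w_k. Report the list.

["f", "acdeefcbf", "aaeebd", "aadfafedbdffaefc"]

emit factor 1: 'f' (i=0, period=1)
emit factor 2: 'acdeefcbf' (i=1, period=9)
emit factor 3: 'aaeebd' (i=10, period=6)
emit factor 4: 'aadfafedbdffaefc' (i=16, period=16)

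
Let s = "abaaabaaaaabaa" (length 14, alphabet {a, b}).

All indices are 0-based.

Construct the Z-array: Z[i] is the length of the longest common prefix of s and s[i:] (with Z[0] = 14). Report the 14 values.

Z[0]=14
i=1: outside box; Z[1]=0
i=2: outside box; Z[2]=1 scan→box=[2,3)
i=3: outside box; Z[3]=1 scan→box=[3,4)
i=4: outside box; Z[4]=5 scan→box=[4,9)
i=5: min(r-i=4, Z[1]=0)=0; Z[5]=0
i=6: min(r-i=3, Z[2]=1)=1; Z[6]=1
i=7: min(r-i=2, Z[3]=1)=1; Z[7]=1
i=8: min(r-i=1, Z[4]=5)=1; Z[8]=1
i=9: outside box; Z[9]=1 scan→box=[9,10)
i=10: outside box; Z[10]=4 scan→box=[10,14)
i=11: min(r-i=3, Z[1]=0)=0; Z[11]=0
i=12: min(r-i=2, Z[2]=1)=1; Z[12]=1
i=13: min(r-i=1, Z[3]=1)=1; Z[13]=1

[14, 0, 1, 1, 5, 0, 1, 1, 1, 1, 4, 0, 1, 1]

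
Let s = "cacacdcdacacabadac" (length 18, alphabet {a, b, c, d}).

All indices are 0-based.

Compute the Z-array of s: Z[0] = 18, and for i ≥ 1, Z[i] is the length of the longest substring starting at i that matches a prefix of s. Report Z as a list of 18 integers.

Z[0]=18
i=1: fresh scan; Z[1]=0
i=2: fresh scan; Z[2]=3 grow→box=[2,5)
i=3: min(r-i=2, Z[1]=0)=0; Z[3]=0
i=4: min(r-i=1, Z[2]=3)=1; Z[4]=1
i=5: fresh scan; Z[5]=0
i=6: fresh scan; Z[6]=1 grow→box=[6,7)
i=7: fresh scan; Z[7]=0
i=8: fresh scan; Z[8]=0
i=9: fresh scan; Z[9]=4 grow→box=[9,13)
i=10: min(r-i=3, Z[1]=0)=0; Z[10]=0
i=11: min(r-i=2, Z[2]=3)=2; Z[11]=2
i=12: min(r-i=1, Z[3]=0)=0; Z[12]=0
i=13: fresh scan; Z[13]=0
i=14: fresh scan; Z[14]=0
i=15: fresh scan; Z[15]=0
i=16: fresh scan; Z[16]=0
i=17: fresh scan; Z[17]=1 grow→box=[17,18)

[18, 0, 3, 0, 1, 0, 1, 0, 0, 4, 0, 2, 0, 0, 0, 0, 0, 1]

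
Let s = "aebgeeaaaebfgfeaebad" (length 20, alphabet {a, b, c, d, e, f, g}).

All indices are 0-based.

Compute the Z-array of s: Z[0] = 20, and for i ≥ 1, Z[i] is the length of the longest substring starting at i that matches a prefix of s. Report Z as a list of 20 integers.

Z[0]=20
i=1: outside box; Z[1]=0
i=2: outside box; Z[2]=0
i=3: outside box; Z[3]=0
i=4: outside box; Z[4]=0
i=5: outside box; Z[5]=0
i=6: outside box; Z[6]=1 grow→box=[6,7)
i=7: outside box; Z[7]=1 grow→box=[7,8)
i=8: outside box; Z[8]=3 grow→box=[8,11)
i=9: min(r-i=2, Z[1]=0)=0; Z[9]=0
i=10: min(r-i=1, Z[2]=0)=0; Z[10]=0
i=11: outside box; Z[11]=0
i=12: outside box; Z[12]=0
i=13: outside box; Z[13]=0
i=14: outside box; Z[14]=0
i=15: outside box; Z[15]=3 grow→box=[15,18)
i=16: min(r-i=2, Z[1]=0)=0; Z[16]=0
i=17: min(r-i=1, Z[2]=0)=0; Z[17]=0
i=18: outside box; Z[18]=1 grow→box=[18,19)
i=19: outside box; Z[19]=0

[20, 0, 0, 0, 0, 0, 1, 1, 3, 0, 0, 0, 0, 0, 0, 3, 0, 0, 1, 0]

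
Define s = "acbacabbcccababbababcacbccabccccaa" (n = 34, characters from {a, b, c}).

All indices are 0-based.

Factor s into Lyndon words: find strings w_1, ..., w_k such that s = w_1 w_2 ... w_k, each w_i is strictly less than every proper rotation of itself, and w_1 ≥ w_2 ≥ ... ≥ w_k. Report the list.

["acb", "ac", "abbccc", "ababbababcacbccabcccc", "a", "a"]

emit factor 1: 'acb' (i=0, period=3)
emit factor 2: 'ac' (i=3, period=2)
emit factor 3: 'abbccc' (i=5, period=6)
emit factor 4: 'ababbababcacbccabcccc' (i=11, period=21)
emit factor 5: 'a' (i=32, period=1)
emit factor 6: 'a' (i=33, period=1)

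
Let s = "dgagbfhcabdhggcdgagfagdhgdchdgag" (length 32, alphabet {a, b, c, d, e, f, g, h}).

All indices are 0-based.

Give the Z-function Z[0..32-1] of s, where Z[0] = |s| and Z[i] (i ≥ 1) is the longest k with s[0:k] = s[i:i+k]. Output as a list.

[32, 0, 0, 0, 0, 0, 0, 0, 0, 0, 1, 0, 0, 0, 0, 4, 0, 0, 0, 0, 0, 0, 1, 0, 0, 1, 0, 0, 4, 0, 0, 0]

Z[0]=32
i=1: i≥r, start 0; Z[1]=0
i=2: i≥r, start 0; Z[2]=0
i=3: i≥r, start 0; Z[3]=0
i=4: i≥r, start 0; Z[4]=0
i=5: i≥r, start 0; Z[5]=0
i=6: i≥r, start 0; Z[6]=0
i=7: i≥r, start 0; Z[7]=0
i=8: i≥r, start 0; Z[8]=0
i=9: i≥r, start 0; Z[9]=0
i=10: i≥r, start 0; Z[10]=1 scan→box=[10,11)
i=11: i≥r, start 0; Z[11]=0
i=12: i≥r, start 0; Z[12]=0
i=13: i≥r, start 0; Z[13]=0
i=14: i≥r, start 0; Z[14]=0
i=15: i≥r, start 0; Z[15]=4 scan→box=[15,19)
i=16: min(r-i=3, Z[1]=0)=0; Z[16]=0
i=17: min(r-i=2, Z[2]=0)=0; Z[17]=0
i=18: min(r-i=1, Z[3]=0)=0; Z[18]=0
i=19: i≥r, start 0; Z[19]=0
i=20: i≥r, start 0; Z[20]=0
i=21: i≥r, start 0; Z[21]=0
i=22: i≥r, start 0; Z[22]=1 scan→box=[22,23)
i=23: i≥r, start 0; Z[23]=0
i=24: i≥r, start 0; Z[24]=0
i=25: i≥r, start 0; Z[25]=1 scan→box=[25,26)
i=26: i≥r, start 0; Z[26]=0
i=27: i≥r, start 0; Z[27]=0
i=28: i≥r, start 0; Z[28]=4 scan→box=[28,32)
i=29: min(r-i=3, Z[1]=0)=0; Z[29]=0
i=30: min(r-i=2, Z[2]=0)=0; Z[30]=0
i=31: min(r-i=1, Z[3]=0)=0; Z[31]=0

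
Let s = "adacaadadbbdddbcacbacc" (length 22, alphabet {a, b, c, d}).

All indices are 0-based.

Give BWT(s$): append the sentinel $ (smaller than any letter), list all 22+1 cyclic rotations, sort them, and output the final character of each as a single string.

ccdcb$adcddbcabaaaaaddb

rank  rotation                 last
    0  $adacaadadbbdddbcacbacc  c
    1  aadadbbdddbcacbacc$adac  c
    2  acaadadbbdddbcacbacc$ad  d
    3  acbacc$adacaadadbbdddbc  c
    4  acc$adacaadadbbdddbcacb  b
    5  adacaadadbbdddbcacbacc$  $
    6  adadbbdddbcacbacc$adaca  a
    7  adbbdddbcacbacc$adacaad  d
    8  bacc$adacaadadbbdddbcac  c
    9  bbdddbcacbacc$adacaadad  d
   10  bcacbacc$adacaadadbbddd  d
   11  bdddbcacbacc$adacaadadb  b
   12  c$adacaadadbbdddbcacbac  c
   13  caadadbbdddbcacbacc$ada  a
   14  cacbacc$adacaadadbbdddb  b
   15  cbacc$adacaadadbbdddbca  a
   16  cc$adacaadadbbdddbcacba  a
   17  dacaadadbbdddbcacbacc$a  a
   18  dadbbdddbcacbacc$adacaa  a
   19  dbbdddbcacbacc$adacaada  a
   20  dbcacbacc$adacaadadbbdd  d
   21  ddbcacbacc$adacaadadbbd  d
   22  dddbcacbacc$adacaadadbb  b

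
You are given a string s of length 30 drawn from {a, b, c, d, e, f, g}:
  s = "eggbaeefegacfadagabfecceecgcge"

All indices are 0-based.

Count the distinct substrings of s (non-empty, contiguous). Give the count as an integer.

436

rank→(start, suffix):
  0 → (17, 'abfecceecgcge')
  1 → (10, 'acfadagabfecceecgcge')
  2 → (13, 'adagabfecceecgcge')
  3 → (4, 'aeefegacfadagabfecceecgcge')
  4 → (15, 'agabfecceecgcge')
  5 → (3, 'baeefegacfadagabfecceecgcge')
  6 → (18, 'bfecceecgcge')
  7 → (21, 'cceecgcge')
  8 → (22, 'ceecgcge')
  9 → (11, 'cfadagabfecceecgcge')
  10 → (25, 'cgcge')
  11 → (27, 'cge')
  12 → (14, 'dagabfecceecgcge')
  13 → (29, 'e')
  14 → (20, 'ecceecgcge')
  15 → (24, 'ecgcge')
  16 → (23, 'eecgcge')
  17 → (5, 'eefegacfadagabfecceecgcge')
  18 → (6, 'efegacfadagabfecceecgcge')
  19 → (8, 'egacfadagabfecceecgcge')
  20 → (0, 'eggbaeefegacfadagabfecceecgcge')
  21 → (12, 'fadagabfecceecgcge')
  22 → (19, 'fecceecgcge')
  23 → (7, 'fegacfadagabfecceecgcge')
  24 → (16, 'gabfecceecgcge')
  25 → (9, 'gacfadagabfecceecgcge')
  26 → (2, 'gbaeefegacfadagabfecceecgcge')
  27 → (26, 'gcge')
  28 → (28, 'ge')
  29 → (1, 'ggbaeefegacfadagabfecceecgcge')

SA = [17, 10, 13, 4, 15, 3, 18, 21, 22, 11, 25, 27, 14, 29, 20, 24, 23, 5, 6, 8, 0, 12, 19, 7, 16, 9, 2, 26, 28, 1]
i: (SA[i-1],SA[i]) lcp shared
  1: (17,10) 1 'a'
  2: (10,13) 1 'a'
  3: (13,4) 1 'a'
  4: (4,15) 1 'a'
  5: (15,3) 0 ''
  6: (3,18) 1 'b'
  7: (18,21) 0 ''
  8: (21,22) 1 'c'
  9: (22,11) 1 'c'
  10: (11,25) 1 'c'
  11: (25,27) 2 'cg'
  12: (27,14) 0 ''
  13: (14,29) 0 ''
  14: (29,20) 1 'e'
  15: (20,24) 2 'ec'
  16: (24,23) 1 'e'
  17: (23,5) 2 'ee'
  18: (5,6) 1 'e'
  19: (6,8) 1 'e'
  20: (8,0) 2 'eg'
  21: (0,12) 0 ''
  22: (12,19) 1 'f'
  23: (19,7) 2 'fe'
  24: (7,16) 0 ''
  25: (16,9) 2 'ga'
  26: (9,2) 1 'g'
  27: (2,26) 1 'g'
  28: (26,28) 1 'g'
  29: (28,1) 1 'g'

n(n+1)/2 = 30·31/2 = 465
Σ LCP = 0 + 1 + 1 + 1 + 1 + 0 + 1 + 0 + 1 + 1 + 1 + 2 + 0 + 0 + 1 + 2 + 1 + 2 + 1 + 1 + 2 + 0 + 1 + 2 + 0 + 2 + 1 + 1 + 1 + 1 = 29
distinct = 465 − 29 = 436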